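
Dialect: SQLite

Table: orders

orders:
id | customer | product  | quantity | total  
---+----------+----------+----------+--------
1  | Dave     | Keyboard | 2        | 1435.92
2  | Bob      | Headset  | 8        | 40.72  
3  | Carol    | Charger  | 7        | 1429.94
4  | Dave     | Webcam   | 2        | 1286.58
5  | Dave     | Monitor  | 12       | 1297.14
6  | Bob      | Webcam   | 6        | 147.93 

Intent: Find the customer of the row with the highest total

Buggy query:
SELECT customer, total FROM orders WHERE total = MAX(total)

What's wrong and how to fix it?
Bug: WHERE is evaluated per row; an aggregate over the whole table isn't defined there

Fix: Use a subquery: WHERE total = (SELECT MAX(total) FROM orders)

Corrected query:
SELECT customer, total FROM orders WHERE total = (SELECT MAX(total) FROM orders)

Result:
customer | total  
---------+--------
Dave     | 1435.92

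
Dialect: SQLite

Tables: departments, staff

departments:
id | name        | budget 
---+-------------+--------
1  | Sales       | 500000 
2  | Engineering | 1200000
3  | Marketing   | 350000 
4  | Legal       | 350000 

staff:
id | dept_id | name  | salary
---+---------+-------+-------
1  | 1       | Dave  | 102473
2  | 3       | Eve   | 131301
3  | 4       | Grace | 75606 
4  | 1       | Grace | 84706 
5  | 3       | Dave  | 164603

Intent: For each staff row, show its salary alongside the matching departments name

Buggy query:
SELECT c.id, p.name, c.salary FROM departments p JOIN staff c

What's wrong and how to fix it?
Bug: JOIN with no ON clause produces a cartesian product; every staff row pairs with every departments row

Fix: Specify the join condition linking the foreign key to the parent id

Corrected query:
SELECT c.id, p.name, c.salary FROM departments p JOIN staff c ON c.dept_id = p.id

Result:
id | name      | salary
---+-----------+-------
1  | Sales     | 102473
2  | Marketing | 131301
3  | Legal     | 75606 
4  | Sales     | 84706 
5  | Marketing | 164603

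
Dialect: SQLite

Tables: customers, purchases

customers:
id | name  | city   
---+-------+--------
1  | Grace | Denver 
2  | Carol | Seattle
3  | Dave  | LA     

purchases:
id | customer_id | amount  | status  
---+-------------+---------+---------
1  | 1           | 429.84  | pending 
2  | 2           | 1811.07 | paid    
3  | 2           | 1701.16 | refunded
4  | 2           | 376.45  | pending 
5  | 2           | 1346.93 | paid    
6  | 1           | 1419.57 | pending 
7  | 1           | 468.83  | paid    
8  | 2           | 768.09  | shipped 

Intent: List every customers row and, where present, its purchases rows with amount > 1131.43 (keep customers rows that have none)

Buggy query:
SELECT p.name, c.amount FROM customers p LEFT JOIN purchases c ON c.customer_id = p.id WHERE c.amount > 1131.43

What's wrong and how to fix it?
Bug: A WHERE condition on the right-hand table after LEFT JOIN drops unmatched parents

Fix: Put 'c.amount > 1131.43' in the JOIN's ON clause instead of WHERE

Corrected query:
SELECT p.name, c.amount FROM customers p LEFT JOIN purchases c ON c.customer_id = p.id AND c.amount > 1131.43

Result:
name  | amount 
------+--------
Grace | 1419.57
Carol | 1346.93
Carol | 1701.16
Carol | 1811.07
Dave  | NULL   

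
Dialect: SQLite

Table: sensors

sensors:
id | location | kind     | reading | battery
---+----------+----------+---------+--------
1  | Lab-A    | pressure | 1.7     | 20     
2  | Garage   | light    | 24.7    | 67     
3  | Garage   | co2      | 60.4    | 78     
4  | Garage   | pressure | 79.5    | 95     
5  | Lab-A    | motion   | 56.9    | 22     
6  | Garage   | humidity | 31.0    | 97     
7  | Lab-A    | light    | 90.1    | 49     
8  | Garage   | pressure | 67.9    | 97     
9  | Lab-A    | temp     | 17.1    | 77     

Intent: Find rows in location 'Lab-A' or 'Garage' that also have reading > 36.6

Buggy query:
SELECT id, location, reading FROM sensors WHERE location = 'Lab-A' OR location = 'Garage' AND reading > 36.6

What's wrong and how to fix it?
Bug: Without parentheses, AND is evaluated before OR, so the reading filter only applies to the 'Garage' branch

Fix: Add parentheses around the OR so the AND applies to both alternatives

Corrected query:
SELECT id, location, reading FROM sensors WHERE (location = 'Lab-A' OR location = 'Garage') AND reading > 36.6

Result:
id | location | reading
---+----------+--------
3  | Garage   | 60.4   
4  | Garage   | 79.5   
5  | Lab-A    | 56.9   
7  | Lab-A    | 90.1   
8  | Garage   | 67.9   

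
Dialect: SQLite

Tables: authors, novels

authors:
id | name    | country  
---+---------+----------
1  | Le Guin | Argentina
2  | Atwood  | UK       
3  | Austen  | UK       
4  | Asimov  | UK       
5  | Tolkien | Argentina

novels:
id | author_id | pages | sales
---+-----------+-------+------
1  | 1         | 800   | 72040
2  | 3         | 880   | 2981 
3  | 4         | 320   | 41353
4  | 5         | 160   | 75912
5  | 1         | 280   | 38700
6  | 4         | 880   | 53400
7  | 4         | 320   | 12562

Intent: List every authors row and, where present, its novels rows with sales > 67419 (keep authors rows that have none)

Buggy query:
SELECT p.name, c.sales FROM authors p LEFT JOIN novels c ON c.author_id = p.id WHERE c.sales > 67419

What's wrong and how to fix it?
Bug: Filtering c.sales in WHERE discards the NULL rows produced by LEFT JOIN, turning it into an inner join

Fix: Move the right-table condition into the ON clause so unmatched parents are kept

Corrected query:
SELECT p.name, c.sales FROM authors p LEFT JOIN novels c ON c.author_id = p.id AND c.sales > 67419

Result:
name    | sales
--------+------
Le Guin | 72040
Atwood  | NULL 
Austen  | NULL 
Asimov  | NULL 
Tolkien | 75912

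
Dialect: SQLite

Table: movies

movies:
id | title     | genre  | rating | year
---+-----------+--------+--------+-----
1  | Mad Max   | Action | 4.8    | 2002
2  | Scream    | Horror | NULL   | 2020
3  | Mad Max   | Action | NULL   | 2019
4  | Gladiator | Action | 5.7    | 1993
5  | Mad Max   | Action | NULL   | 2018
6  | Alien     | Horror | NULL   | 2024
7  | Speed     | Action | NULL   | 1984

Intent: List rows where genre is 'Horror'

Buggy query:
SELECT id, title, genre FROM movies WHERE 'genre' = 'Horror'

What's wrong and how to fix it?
Bug: 'genre' in single quotes is a string literal, not the column; the comparison is literal-vs-literal and never true

Fix: Reference the column as genre without single quotes

Corrected query:
SELECT id, title, genre FROM movies WHERE genre = 'Horror'

Result:
id | title  | genre 
---+--------+-------
2  | Scream | Horror
6  | Alien  | Horror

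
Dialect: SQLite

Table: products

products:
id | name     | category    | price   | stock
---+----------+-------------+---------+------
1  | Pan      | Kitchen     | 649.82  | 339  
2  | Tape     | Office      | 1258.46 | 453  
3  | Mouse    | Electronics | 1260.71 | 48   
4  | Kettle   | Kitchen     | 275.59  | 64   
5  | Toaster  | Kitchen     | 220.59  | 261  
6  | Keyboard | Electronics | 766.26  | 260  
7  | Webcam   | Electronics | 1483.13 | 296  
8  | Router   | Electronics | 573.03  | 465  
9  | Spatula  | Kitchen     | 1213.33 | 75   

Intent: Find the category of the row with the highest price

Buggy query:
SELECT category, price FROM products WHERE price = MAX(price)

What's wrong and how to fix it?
Bug: MAX(price) is an aggregate and cannot be used directly in WHERE

Fix: Use a subquery: WHERE price = (SELECT MAX(price) FROM products)

Corrected query:
SELECT category, price FROM products WHERE price = (SELECT MAX(price) FROM products)

Result:
category    | price  
------------+--------
Electronics | 1483.13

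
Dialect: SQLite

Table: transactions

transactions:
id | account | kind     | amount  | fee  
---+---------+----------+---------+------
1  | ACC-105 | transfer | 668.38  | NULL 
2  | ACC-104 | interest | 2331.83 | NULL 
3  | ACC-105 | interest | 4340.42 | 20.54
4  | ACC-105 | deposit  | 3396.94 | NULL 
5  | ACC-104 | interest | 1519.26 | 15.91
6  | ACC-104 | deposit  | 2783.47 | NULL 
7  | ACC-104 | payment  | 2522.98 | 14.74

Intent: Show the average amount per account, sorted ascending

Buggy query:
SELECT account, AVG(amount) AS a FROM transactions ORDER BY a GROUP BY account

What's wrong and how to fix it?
Bug: ORDER BY appears before GROUP BY; SQL clause order requires GROUP BY first

Fix: Move ORDER BY to the end, after GROUP BY

Corrected query:
SELECT account, AVG(amount) AS a FROM transactions GROUP BY account ORDER BY a

Result:
account | a          
--------+------------
ACC-104 | 2289.385   
ACC-105 | 2801.913333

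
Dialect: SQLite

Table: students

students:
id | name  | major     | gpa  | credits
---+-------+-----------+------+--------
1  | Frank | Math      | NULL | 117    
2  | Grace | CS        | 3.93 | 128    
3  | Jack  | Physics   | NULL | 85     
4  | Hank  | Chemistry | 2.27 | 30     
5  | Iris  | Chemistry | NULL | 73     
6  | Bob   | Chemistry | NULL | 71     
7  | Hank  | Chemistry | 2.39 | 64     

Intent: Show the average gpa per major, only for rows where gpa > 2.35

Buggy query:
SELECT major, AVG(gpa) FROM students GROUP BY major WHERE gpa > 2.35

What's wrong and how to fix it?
Bug: WHERE cannot follow GROUP BY

Fix: Move the WHERE clause before GROUP BY

Corrected query:
SELECT major, AVG(gpa) FROM students WHERE gpa > 2.35 GROUP BY major

Result:
major     | AVG(gpa)
----------+---------
CS        | 3.93    
Chemistry | 2.39    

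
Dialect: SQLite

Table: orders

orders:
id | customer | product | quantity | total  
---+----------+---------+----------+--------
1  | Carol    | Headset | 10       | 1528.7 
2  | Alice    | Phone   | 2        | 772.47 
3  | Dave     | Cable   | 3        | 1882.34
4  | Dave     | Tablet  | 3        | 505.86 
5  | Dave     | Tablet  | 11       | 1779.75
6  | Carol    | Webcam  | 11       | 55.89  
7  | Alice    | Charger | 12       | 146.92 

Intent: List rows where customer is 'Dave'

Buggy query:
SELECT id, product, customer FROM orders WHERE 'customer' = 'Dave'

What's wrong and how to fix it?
Bug: 'customer' in single quotes is a string literal, not the column; the comparison is literal-vs-literal and never true

Fix: Remove the quotes around the column name (or use double quotes for an identifier)

Corrected query:
SELECT id, product, customer FROM orders WHERE customer = 'Dave'

Result:
id | product | customer
---+---------+---------
3  | Cable   | Dave    
4  | Tablet  | Dave    
5  | Tablet  | Dave    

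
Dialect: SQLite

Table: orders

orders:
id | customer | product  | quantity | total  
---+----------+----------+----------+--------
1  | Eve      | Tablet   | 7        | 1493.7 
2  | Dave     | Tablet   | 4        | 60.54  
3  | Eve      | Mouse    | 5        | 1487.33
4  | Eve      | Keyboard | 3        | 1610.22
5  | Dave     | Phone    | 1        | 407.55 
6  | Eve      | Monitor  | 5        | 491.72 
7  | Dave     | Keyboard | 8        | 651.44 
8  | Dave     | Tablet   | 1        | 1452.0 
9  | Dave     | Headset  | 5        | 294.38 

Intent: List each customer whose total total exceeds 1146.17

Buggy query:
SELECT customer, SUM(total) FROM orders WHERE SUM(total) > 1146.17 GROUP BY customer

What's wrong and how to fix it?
Bug: WHERE runs before GROUP BY, so aggregates aren't available there

Fix: Move the aggregate condition to a HAVING clause

Corrected query:
SELECT customer, SUM(total) FROM orders GROUP BY customer HAVING SUM(total) > 1146.17

Result:
customer | SUM(total)
---------+-----------
Dave     | 2865.91   
Eve      | 5082.97   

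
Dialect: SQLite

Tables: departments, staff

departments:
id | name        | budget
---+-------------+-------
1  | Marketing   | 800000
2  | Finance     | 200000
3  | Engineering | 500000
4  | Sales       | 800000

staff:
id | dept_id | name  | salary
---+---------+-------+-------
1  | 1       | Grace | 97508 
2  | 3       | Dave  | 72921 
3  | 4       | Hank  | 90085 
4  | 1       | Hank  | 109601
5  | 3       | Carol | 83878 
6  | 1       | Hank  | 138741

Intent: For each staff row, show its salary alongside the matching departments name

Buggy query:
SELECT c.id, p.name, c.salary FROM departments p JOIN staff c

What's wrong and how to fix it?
Bug: Missing join condition: each staff row is matched to all departments rows instead of just its own

Fix: Add ON c.dept_id = p.id to the JOIN

Corrected query:
SELECT c.id, p.name, c.salary FROM departments p JOIN staff c ON c.dept_id = p.id

Result:
id | name        | salary
---+-------------+-------
1  | Marketing   | 97508 
2  | Engineering | 72921 
3  | Sales       | 90085 
4  | Marketing   | 109601
5  | Engineering | 83878 
6  | Marketing   | 138741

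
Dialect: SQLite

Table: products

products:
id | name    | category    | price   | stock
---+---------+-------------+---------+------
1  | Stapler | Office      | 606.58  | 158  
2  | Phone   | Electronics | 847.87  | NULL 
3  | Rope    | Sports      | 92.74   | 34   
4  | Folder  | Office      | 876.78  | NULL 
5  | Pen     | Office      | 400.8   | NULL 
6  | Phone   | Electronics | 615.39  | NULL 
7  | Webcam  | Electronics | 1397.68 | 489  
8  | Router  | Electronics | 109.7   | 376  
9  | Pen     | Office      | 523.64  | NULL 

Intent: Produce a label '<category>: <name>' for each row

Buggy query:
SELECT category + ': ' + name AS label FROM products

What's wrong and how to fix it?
Bug: SQLite uses || for string concatenation; + coerces text to numbers (yielding 0)

Fix: Use the || operator for string concatenation

Corrected query:
SELECT category || ': ' || name AS label FROM products

Result:
label              
-------------------
Office: Stapler    
Electronics: Phone 
Sports: Rope       
Office: Folder     
Office: Pen        
Electronics: Phone 
Electronics: Webcam
Electronics: Router
Office: Pen        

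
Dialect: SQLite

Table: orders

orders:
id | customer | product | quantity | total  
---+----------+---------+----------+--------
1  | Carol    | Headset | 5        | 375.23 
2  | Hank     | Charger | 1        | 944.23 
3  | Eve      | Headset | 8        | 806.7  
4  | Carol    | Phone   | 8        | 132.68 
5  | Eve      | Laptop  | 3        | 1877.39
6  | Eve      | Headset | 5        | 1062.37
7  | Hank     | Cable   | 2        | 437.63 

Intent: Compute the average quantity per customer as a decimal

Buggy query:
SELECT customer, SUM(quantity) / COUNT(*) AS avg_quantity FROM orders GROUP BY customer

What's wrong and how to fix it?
Bug: SUM(quantity) and COUNT(*) are both integers; the division truncates the fractional part

Fix: Cast one side to REAL so the division keeps the fractional part

Corrected query:
SELECT customer, SUM(quantity) * 1.0 / COUNT(*) AS avg_quantity FROM orders GROUP BY customer

Result:
customer | avg_quantity
---------+-------------
Carol    | 6.5         
Eve      | 5.333333    
Hank     | 1.5         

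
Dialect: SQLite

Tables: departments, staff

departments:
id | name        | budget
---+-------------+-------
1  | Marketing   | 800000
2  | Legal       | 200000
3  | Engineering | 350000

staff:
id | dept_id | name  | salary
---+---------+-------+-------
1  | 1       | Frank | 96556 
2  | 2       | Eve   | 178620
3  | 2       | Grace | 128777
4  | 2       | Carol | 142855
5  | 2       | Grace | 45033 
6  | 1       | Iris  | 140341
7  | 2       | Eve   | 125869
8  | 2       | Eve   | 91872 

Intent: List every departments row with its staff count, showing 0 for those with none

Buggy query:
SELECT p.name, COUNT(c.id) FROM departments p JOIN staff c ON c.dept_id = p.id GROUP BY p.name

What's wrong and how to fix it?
Bug: INNER JOIN drops departments rows that have no matching staff rows

Fix: Switch to LEFT JOIN to retain unmatched parent rows

Corrected query:
SELECT p.name, COUNT(c.id) FROM departments p LEFT JOIN staff c ON c.dept_id = p.id GROUP BY p.name

Result:
name        | COUNT(c.id)
------------+------------
Engineering | 0          
Legal       | 6          
Marketing   | 2          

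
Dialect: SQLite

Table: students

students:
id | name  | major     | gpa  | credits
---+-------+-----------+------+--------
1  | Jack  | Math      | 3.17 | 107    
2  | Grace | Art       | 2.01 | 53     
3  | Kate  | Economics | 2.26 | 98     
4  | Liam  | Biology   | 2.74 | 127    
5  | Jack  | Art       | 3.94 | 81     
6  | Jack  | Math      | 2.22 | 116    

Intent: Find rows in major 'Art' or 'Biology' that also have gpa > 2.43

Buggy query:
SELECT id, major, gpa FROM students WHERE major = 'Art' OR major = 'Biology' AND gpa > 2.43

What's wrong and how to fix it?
Bug: Without parentheses, AND is evaluated before OR, so the gpa filter only applies to the 'Biology' branch

Fix: Group the OR with parentheses (or use IN), then AND the threshold

Corrected query:
SELECT id, major, gpa FROM students WHERE (major = 'Art' OR major = 'Biology') AND gpa > 2.43

Result:
id | major   | gpa 
---+---------+-----
4  | Biology | 2.74
5  | Art     | 3.94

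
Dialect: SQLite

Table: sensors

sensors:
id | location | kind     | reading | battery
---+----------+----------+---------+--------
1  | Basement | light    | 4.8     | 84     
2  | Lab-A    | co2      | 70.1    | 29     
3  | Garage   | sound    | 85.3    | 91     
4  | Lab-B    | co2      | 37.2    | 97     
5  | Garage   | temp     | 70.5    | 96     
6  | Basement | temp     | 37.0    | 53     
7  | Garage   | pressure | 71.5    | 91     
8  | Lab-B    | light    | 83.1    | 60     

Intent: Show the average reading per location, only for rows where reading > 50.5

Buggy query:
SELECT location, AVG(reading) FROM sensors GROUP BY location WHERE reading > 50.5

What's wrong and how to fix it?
Bug: Row-level WHERE must come before GROUP BY in the clause order

Fix: Place WHERE between FROM and GROUP BY

Corrected query:
SELECT location, AVG(reading) FROM sensors WHERE reading > 50.5 GROUP BY location

Result:
location | AVG(reading)
---------+-------------
Garage   | 75.766667   
Lab-A    | 70.1        
Lab-B    | 83.1        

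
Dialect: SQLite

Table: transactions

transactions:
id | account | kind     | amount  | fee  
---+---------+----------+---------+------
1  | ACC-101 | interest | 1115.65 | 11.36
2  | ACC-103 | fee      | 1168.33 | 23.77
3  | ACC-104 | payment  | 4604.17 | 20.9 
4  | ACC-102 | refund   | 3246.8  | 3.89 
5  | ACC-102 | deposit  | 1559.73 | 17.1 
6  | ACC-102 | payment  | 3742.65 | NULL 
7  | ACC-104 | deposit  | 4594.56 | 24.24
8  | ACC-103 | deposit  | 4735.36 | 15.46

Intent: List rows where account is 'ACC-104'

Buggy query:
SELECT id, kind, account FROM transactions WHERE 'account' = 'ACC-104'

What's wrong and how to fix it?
Bug: 'account' in single quotes is a string literal, not the column; the comparison is literal-vs-literal and never true

Fix: Reference the column as account without single quotes

Corrected query:
SELECT id, kind, account FROM transactions WHERE account = 'ACC-104'

Result:
id | kind    | account
---+---------+--------
3  | payment | ACC-104
7  | deposit | ACC-104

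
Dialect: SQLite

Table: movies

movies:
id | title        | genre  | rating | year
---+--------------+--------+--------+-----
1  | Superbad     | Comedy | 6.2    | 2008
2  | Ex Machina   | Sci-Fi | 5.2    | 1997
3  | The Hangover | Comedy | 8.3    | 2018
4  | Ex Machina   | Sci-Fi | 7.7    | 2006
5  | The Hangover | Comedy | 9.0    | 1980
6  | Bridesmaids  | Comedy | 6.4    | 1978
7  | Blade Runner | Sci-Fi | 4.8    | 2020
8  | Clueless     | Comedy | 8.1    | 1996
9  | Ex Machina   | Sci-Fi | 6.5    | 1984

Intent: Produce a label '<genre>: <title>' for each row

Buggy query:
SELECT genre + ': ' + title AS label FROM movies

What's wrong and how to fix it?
Bug: '+' is numeric addition; on text columns SQLite converts them to 0 instead of concatenating

Fix: Use the || operator for string concatenation

Corrected query:
SELECT genre || ': ' || title AS label FROM movies

Result:
label               
--------------------
Comedy: Superbad    
Sci-Fi: Ex Machina  
Comedy: The Hangover
Sci-Fi: Ex Machina  
Comedy: The Hangover
Comedy: Bridesmaids 
Sci-Fi: Blade Runner
Comedy: Clueless    
Sci-Fi: Ex Machina  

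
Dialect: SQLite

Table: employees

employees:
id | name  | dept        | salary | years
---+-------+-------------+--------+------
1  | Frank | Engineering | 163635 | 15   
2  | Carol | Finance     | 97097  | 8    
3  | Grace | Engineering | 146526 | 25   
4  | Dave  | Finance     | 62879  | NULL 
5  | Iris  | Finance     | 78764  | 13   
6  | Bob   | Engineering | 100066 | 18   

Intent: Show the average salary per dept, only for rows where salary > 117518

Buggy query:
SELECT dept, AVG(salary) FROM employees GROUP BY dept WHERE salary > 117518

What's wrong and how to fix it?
Bug: Row-level WHERE must come before GROUP BY in the clause order

Fix: Move the WHERE clause before GROUP BY

Corrected query:
SELECT dept, AVG(salary) FROM employees WHERE salary > 117518 GROUP BY dept

Result:
dept        | AVG(salary)
------------+------------
Engineering | 155080.5   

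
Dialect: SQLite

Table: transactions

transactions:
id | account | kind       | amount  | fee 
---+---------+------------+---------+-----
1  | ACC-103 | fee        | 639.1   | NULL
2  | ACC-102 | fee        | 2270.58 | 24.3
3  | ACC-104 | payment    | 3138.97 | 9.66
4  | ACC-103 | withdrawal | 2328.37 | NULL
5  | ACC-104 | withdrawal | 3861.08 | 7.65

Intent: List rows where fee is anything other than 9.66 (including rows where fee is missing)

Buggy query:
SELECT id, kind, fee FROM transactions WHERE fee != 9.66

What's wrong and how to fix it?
Bug: Inequality against NULL is unknown, not true; rows with NULL are dropped

Fix: Add an explicit OR fee IS NULL to include the missing-value rows

Corrected query:
SELECT id, kind, fee FROM transactions WHERE fee != 9.66 OR fee IS NULL

Result:
id | kind       | fee 
---+------------+-----
1  | fee        | NULL
2  | fee        | 24.3
4  | withdrawal | NULL
5  | withdrawal | 7.65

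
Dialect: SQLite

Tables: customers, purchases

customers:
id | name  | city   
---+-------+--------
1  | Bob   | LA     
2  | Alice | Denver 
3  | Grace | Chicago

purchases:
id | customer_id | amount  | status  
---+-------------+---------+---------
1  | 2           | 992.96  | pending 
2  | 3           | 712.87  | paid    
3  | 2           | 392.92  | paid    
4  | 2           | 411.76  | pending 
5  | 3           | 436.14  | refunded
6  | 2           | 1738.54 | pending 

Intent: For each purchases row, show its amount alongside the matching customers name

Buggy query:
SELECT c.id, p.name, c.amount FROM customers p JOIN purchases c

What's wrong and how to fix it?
Bug: JOIN with no ON clause produces a cartesian product; every purchases row pairs with every customers row

Fix: Specify the join condition linking the foreign key to the parent id

Corrected query:
SELECT c.id, p.name, c.amount FROM customers p JOIN purchases c ON c.customer_id = p.id

Result:
id | name  | amount 
---+-------+--------
1  | Alice | 992.96 
2  | Grace | 712.87 
3  | Alice | 392.92 
4  | Alice | 411.76 
5  | Grace | 436.14 
6  | Alice | 1738.54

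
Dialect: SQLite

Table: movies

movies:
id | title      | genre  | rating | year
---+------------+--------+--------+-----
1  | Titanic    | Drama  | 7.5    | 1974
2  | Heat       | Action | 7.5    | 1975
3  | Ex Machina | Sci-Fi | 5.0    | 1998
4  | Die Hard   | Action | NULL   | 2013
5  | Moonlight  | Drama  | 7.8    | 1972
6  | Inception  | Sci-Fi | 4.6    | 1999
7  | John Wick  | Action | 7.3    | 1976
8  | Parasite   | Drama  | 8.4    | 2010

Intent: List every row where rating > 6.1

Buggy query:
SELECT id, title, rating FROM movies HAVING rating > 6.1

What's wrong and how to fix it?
Bug: This is a non-aggregate query (no GROUP BY, no aggregates), so in SQLite the HAVING clause is invalid here; a row-level condition belongs in WHERE

Fix: Replace HAVING with WHERE since the condition applies to individual rows

Corrected query:
SELECT id, title, rating FROM movies WHERE rating > 6.1

Result:
id | title     | rating
---+-----------+-------
1  | Titanic   | 7.5   
2  | Heat      | 7.5   
5  | Moonlight | 7.8   
7  | John Wick | 7.3   
8  | Parasite  | 8.4   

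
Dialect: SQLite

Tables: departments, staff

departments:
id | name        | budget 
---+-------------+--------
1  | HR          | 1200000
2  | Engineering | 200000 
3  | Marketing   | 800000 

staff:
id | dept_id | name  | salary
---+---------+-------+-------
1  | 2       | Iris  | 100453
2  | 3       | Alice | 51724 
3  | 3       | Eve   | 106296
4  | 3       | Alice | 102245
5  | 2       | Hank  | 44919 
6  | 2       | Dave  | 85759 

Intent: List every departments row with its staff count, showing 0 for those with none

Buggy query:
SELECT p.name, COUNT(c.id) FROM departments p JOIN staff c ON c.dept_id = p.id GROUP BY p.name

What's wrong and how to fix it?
Bug: INNER JOIN drops departments rows that have no matching staff rows

Fix: Use LEFT JOIN so parents without children still appear (COUNT(c.id) gives 0)

Corrected query:
SELECT p.name, COUNT(c.id) FROM departments p LEFT JOIN staff c ON c.dept_id = p.id GROUP BY p.name

Result:
name        | COUNT(c.id)
------------+------------
Engineering | 3          
HR          | 0          
Marketing   | 3          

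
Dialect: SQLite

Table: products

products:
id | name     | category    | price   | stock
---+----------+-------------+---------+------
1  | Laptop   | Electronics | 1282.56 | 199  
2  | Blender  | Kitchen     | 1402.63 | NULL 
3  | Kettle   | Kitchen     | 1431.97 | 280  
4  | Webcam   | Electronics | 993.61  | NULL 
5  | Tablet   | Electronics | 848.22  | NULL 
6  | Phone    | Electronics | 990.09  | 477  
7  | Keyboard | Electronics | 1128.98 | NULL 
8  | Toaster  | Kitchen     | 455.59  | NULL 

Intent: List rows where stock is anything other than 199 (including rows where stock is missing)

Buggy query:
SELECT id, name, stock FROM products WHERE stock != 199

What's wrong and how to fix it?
Bug: 'stock != 199' is unknown when stock is NULL, so NULL rows are silently excluded

Fix: Handle NULL separately with IS NULL alongside the inequality

Corrected query:
SELECT id, name, stock FROM products WHERE stock != 199 OR stock IS NULL

Result:
id | name     | stock
---+----------+------
2  | Blender  | NULL 
3  | Kettle   | 280  
4  | Webcam   | NULL 
5  | Tablet   | NULL 
6  | Phone    | 477  
7  | Keyboard | NULL 
8  | Toaster  | NULL 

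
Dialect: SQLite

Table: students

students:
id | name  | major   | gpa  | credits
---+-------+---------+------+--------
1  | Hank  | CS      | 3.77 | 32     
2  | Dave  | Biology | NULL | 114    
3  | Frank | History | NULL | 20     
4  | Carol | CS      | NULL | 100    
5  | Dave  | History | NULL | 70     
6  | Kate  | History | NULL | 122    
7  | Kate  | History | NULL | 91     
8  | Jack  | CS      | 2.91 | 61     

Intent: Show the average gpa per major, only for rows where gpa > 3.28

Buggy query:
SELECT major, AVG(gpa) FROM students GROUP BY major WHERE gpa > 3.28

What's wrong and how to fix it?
Bug: Row-level WHERE must come before GROUP BY in the clause order

Fix: Place WHERE between FROM and GROUP BY

Corrected query:
SELECT major, AVG(gpa) FROM students WHERE gpa > 3.28 GROUP BY major

Result:
major | AVG(gpa)
------+---------
CS    | 3.77    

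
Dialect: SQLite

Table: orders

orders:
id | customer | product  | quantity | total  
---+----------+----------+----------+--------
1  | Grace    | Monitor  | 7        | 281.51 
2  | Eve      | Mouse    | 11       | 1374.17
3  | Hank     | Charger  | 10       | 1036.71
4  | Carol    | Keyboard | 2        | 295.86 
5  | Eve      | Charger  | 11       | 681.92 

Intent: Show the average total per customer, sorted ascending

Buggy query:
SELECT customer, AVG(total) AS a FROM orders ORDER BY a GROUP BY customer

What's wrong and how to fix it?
Bug: ORDER BY appears before GROUP BY; SQL clause order requires GROUP BY first

Fix: Reorder: SELECT … FROM … GROUP BY … ORDER BY …

Corrected query:
SELECT customer, AVG(total) AS a FROM orders GROUP BY customer ORDER BY a

Result:
customer | a       
---------+---------
Grace    | 281.51  
Carol    | 295.86  
Eve      | 1028.045
Hank     | 1036.71 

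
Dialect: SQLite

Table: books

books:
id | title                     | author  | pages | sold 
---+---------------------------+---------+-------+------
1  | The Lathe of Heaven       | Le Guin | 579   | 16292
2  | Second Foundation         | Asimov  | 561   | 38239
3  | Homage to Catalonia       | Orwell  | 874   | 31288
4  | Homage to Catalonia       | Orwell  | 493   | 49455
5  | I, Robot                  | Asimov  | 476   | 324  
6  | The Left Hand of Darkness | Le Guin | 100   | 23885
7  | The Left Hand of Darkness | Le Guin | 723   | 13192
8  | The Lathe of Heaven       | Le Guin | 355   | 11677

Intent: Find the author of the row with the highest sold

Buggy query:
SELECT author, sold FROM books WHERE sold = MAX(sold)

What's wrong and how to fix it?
Bug: MAX(sold) is an aggregate and cannot be used directly in WHERE

Fix: Use a subquery: WHERE sold = (SELECT MAX(sold) FROM books)

Corrected query:
SELECT author, sold FROM books WHERE sold = (SELECT MAX(sold) FROM books)

Result:
author | sold 
-------+------
Orwell | 49455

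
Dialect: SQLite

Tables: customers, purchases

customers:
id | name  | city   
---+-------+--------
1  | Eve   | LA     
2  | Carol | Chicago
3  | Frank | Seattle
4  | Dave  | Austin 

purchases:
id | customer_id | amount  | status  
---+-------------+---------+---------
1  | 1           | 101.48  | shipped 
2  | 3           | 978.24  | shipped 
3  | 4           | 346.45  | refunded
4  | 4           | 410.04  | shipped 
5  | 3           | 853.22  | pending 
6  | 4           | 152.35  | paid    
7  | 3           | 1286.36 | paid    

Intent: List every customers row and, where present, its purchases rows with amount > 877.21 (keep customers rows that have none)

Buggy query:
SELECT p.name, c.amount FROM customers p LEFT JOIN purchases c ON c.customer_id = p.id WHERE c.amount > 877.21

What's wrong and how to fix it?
Bug: A WHERE condition on the right-hand table after LEFT JOIN drops unmatched parents

Fix: Put 'c.amount > 877.21' in the JOIN's ON clause instead of WHERE

Corrected query:
SELECT p.name, c.amount FROM customers p LEFT JOIN purchases c ON c.customer_id = p.id AND c.amount > 877.21

Result:
name  | amount 
------+--------
Eve   | NULL   
Carol | NULL   
Frank | 978.24 
Frank | 1286.36
Dave  | NULL   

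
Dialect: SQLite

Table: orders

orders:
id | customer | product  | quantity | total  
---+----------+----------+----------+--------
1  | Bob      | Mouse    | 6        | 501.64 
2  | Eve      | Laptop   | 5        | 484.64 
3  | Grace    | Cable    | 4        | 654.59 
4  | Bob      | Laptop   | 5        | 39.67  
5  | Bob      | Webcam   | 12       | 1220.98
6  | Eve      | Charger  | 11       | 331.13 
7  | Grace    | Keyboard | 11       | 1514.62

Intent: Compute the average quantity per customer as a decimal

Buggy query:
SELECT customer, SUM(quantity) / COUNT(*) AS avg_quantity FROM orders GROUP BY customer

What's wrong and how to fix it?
Bug: SUM(quantity) and COUNT(*) are both integers; the division truncates the fractional part

Fix: Cast one side to REAL so the division keeps the fractional part

Corrected query:
SELECT customer, SUM(quantity) * 1.0 / COUNT(*) AS avg_quantity FROM orders GROUP BY customer

Result:
customer | avg_quantity
---------+-------------
Bob      | 7.666667    
Eve      | 8           
Grace    | 7.5         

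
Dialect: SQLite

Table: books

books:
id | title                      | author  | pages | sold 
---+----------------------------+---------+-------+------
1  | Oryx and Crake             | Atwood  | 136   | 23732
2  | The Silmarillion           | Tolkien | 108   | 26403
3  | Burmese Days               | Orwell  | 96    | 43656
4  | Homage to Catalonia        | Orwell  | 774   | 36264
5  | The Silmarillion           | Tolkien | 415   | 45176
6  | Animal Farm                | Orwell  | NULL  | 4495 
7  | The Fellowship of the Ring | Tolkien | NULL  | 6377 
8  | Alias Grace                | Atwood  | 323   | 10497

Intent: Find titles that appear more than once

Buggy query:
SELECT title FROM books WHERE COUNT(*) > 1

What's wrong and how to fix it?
Bug: WHERE can't reference COUNT(*); aggregates are computed after WHERE

Fix: Group first, then use HAVING for the count condition

Corrected query:
SELECT title FROM books GROUP BY title HAVING COUNT(*) > 1

Result:
title           
----------------
The Silmarillion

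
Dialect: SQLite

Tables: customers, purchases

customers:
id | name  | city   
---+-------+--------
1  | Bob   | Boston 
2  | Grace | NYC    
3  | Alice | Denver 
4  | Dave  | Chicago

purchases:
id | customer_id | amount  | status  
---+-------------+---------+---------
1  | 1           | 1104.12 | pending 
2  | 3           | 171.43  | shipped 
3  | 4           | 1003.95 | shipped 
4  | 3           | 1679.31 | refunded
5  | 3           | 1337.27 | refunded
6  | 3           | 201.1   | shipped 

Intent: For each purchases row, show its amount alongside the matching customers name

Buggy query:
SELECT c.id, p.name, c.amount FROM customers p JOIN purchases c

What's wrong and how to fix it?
Bug: Missing join condition: each purchases row is matched to all customers rows instead of just its own

Fix: Add ON c.customer_id = p.id to the JOIN

Corrected query:
SELECT c.id, p.name, c.amount FROM customers p JOIN purchases c ON c.customer_id = p.id

Result:
id | name  | amount 
---+-------+--------
1  | Bob   | 1104.12
2  | Alice | 171.43 
3  | Dave  | 1003.95
4  | Alice | 1679.31
5  | Alice | 1337.27
6  | Alice | 201.1  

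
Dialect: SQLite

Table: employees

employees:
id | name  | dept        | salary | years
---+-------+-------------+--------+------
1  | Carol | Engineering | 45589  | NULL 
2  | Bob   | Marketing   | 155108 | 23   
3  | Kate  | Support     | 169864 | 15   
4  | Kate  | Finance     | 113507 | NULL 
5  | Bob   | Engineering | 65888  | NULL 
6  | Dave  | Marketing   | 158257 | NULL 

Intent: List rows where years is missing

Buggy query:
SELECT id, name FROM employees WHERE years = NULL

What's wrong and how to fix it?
Bug: '= NULL' is always unknown in SQL three-valued logic, so no rows match

Fix: Replace '= NULL' with 'IS NULL'

Corrected query:
SELECT id, name FROM employees WHERE years IS NULL

Result:
id | name 
---+------
1  | Carol
4  | Kate 
5  | Bob  
6  | Dave 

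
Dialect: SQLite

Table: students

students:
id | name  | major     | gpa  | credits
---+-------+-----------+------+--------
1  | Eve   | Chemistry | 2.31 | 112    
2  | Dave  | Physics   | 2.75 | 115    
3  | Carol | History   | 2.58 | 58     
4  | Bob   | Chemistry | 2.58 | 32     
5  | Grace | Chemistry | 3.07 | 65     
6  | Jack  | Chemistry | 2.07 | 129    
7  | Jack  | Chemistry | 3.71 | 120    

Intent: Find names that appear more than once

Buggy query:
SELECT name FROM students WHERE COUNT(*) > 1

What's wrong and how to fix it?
Bug: COUNT(*) is an aggregate and cannot be used in WHERE

Fix: Group first, then use HAVING for the count condition

Corrected query:
SELECT name FROM students GROUP BY name HAVING COUNT(*) > 1

Result:
name
----
Jack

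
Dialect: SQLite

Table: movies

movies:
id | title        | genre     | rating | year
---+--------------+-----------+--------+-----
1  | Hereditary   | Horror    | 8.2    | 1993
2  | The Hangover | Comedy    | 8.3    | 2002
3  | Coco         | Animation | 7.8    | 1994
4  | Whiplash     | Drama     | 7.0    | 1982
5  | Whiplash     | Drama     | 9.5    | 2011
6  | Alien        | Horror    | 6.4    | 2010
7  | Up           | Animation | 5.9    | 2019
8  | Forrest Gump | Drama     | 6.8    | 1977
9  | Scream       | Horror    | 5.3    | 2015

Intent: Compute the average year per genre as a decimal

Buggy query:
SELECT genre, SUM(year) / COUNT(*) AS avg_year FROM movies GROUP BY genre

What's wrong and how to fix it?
Bug: SUM(year) and COUNT(*) are both integers; the division truncates the fractional part

Fix: Cast one side to REAL so the division keeps the fractional part

Corrected query:
SELECT genre, SUM(year) * 1.0 / COUNT(*) AS avg_year FROM movies GROUP BY genre

Result:
genre     | avg_year
----------+---------
Animation | 2006.5  
Comedy    | 2002    
Drama     | 1990    
Horror    | 2006    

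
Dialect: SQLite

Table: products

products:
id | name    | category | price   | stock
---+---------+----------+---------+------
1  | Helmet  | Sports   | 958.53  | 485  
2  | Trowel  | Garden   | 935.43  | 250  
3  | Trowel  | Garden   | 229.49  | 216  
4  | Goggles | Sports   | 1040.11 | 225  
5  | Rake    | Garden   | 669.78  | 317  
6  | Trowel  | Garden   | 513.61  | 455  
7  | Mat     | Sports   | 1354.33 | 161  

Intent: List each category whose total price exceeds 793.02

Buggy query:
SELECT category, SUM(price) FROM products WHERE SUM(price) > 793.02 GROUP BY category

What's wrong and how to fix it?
Bug: Aggregate functions cannot appear in a WHERE clause

Fix: Use HAVING (which filters groups after aggregation) instead of WHERE

Corrected query:
SELECT category, SUM(price) FROM products GROUP BY category HAVING SUM(price) > 793.02

Result:
category | SUM(price)
---------+-----------
Garden   | 2348.31   
Sports   | 3352.97   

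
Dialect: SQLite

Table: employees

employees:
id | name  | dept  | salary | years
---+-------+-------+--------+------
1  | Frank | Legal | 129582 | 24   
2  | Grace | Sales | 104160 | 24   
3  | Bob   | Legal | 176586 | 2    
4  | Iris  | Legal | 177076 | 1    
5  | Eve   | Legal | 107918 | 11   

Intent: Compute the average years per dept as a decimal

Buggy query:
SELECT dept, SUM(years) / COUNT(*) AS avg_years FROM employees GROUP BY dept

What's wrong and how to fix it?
Bug: SUM(years) and COUNT(*) are both integers; the division truncates the fractional part

Fix: Multiply by 1.0 (or CAST to REAL) to force floating-point division

Corrected query:
SELECT dept, SUM(years) * 1.0 / COUNT(*) AS avg_years FROM employees GROUP BY dept

Result:
dept  | avg_years
------+----------
Legal | 9.5      
Sales | 24       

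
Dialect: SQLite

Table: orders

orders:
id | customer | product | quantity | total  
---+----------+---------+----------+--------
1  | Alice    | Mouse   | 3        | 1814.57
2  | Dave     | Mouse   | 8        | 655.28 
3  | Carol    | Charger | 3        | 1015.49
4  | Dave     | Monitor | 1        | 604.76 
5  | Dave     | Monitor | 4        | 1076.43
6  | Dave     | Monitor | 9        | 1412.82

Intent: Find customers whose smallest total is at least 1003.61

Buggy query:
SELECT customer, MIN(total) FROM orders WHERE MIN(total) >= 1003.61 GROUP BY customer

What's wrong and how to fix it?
Bug: Aggregates like MIN are computed per group after WHERE runs

Fix: Use HAVING for the per-group MIN condition

Corrected query:
SELECT customer, MIN(total) FROM orders GROUP BY customer HAVING MIN(total) >= 1003.61

Result:
customer | MIN(total)
---------+-----------
Alice    | 1814.57   
Carol    | 1015.49   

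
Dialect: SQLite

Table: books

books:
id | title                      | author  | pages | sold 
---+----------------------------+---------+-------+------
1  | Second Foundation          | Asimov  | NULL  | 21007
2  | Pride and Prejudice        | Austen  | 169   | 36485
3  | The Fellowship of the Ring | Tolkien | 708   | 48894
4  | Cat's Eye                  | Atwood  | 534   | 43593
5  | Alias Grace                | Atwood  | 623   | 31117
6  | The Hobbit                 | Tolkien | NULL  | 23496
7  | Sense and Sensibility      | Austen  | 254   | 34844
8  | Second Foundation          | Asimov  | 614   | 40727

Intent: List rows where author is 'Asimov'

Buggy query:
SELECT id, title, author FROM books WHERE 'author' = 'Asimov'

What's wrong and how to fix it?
Bug: 'author' in single quotes is a string literal, not the column; the comparison is literal-vs-literal and never true

Fix: Reference the column as author without single quotes

Corrected query:
SELECT id, title, author FROM books WHERE author = 'Asimov'

Result:
id | title             | author
---+-------------------+-------
1  | Second Foundation | Asimov
8  | Second Foundation | Asimov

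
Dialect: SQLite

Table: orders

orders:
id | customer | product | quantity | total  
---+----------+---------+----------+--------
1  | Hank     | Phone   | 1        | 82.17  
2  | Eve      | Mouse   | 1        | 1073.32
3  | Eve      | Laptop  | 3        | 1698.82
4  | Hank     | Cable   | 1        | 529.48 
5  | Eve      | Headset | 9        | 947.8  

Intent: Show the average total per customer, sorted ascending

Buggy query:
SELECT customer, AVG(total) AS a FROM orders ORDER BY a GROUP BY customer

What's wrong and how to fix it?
Bug: ORDER BY appears before GROUP BY; SQL clause order requires GROUP BY first

Fix: Move ORDER BY to the end, after GROUP BY

Corrected query:
SELECT customer, AVG(total) AS a FROM orders GROUP BY customer ORDER BY a

Result:
customer | a      
---------+--------
Hank     | 305.825
Eve      | 1239.98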